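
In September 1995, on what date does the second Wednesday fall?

September 1, 1995 is a Friday.
The first Wednesday is therefore September 6 (5 days later).
The second Wednesday is 6 + 1×7 = September 13.

September 13, 1995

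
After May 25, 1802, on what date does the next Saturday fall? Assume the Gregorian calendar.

May 29, 1802

May 25, 1802 is a Tuesday.
From Tuesday to the next Saturday is 4 days.
May 25, 1802 + 4 = May 29, 1802.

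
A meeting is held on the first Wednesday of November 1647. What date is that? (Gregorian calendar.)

November 1, 1647 is a Friday.
The first Wednesday is therefore November 6 (5 days later).

November 6, 1647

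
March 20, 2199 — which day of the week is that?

Doomsday rule: the anchor day for the 2100s is Sunday. For year 99: 99÷12 = 8 r 3, and 3÷4 = 0, so 8+3+0 = 11.
Sunday + 11 ≡ Thursday — that's 2199's doomsday.
In March the doomsday date is Mar 14.
Mar 20 is 6 days after Mar 14; 6 mod 7 = 6, so Thursday + 6 = Wednesday.

Wednesday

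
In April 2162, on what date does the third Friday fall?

April 1, 2162 is a Thursday.
The first Friday is therefore April 2 (1 days later).
The third Friday is 2 + 2×7 = April 16.

April 16, 2162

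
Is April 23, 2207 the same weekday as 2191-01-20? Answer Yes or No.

From Jan 20, 2191 to Apr 23, 2207 is 5936 days.
5936 mod 7 = 0, so they are the same weekday.
(Jan 20, 2191 is a Thursday; Apr 23, 2207 is a Thursday.)

Yes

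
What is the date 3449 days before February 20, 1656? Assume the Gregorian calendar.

−365 (one year) → Feb 20, 1655 (3084 left).
−365 (one year) → Feb 20, 1654 (2719 left).
−365 (one year) → Feb 20, 1653 (2354 left).
−366 (one year; includes Feb 29, 1652) → Feb 20, 1652 (1988 left).
−365 (one year) → Feb 20, 1651 (1623 left).
−365 (one year) → Feb 20, 1650 (1258 left).
−365 (one year) → Feb 20, 1649 (893 left).
−366 (one year; includes Feb 29, 1648) → Feb 20, 1648 (527 left).
−365 (one year) → Feb 20, 1647 (162 left).
−20 → Jan 31, 1647 (end of Jan, 31 days; 142 left).
−31 → Dec 31, 1646 (end of Dec, 31 days; 111 left).
−31 → Nov 30, 1646 (end of Nov, 30 days; 80 left).
−30 → Oct 31, 1646 (end of Oct, 31 days; 50 left).
−31 → Sep 30, 1646 (end of Sep, 30 days; 19 left).
−19 → Sep 11, 1646.

September 11, 1646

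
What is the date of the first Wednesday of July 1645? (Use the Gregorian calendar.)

July 1, 1645 is a Saturday.
The first Wednesday is therefore July 5 (4 days later).

July 5, 1645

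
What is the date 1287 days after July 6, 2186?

+365 (one year) → Jul 6, 2187 (922 left).
+366 (one year; includes Feb 29, 2188) → Jul 6, 2188 (556 left).
+365 (one year) → Jul 6, 2189 (191 left).
Jul has 31 days: +26 → Aug 1, 2189 (165 left).
Aug has 31 days: +31 → Sep 1, 2189 (134 left).
Sep has 30 days: +30 → Oct 1, 2189 (104 left).
Oct has 31 days: +31 → Nov 1, 2189 (73 left).
Nov has 30 days: +30 → Dec 1, 2189 (43 left).
Dec has 31 days: +31 → Jan 1, 2190 (12 left).
+12 → Jan 13, 2190.

January 13, 2190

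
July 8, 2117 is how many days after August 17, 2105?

Aug 17, 2105 → Aug 17, 2106: 365 days.
Aug 17, 2106 → Aug 17, 2107: 365 days.
Aug 17, 2107 → Aug 17, 2108: 366 days (Feb 29, 2108 is in that span).
Aug 17, 2108 → Aug 17, 2109: 365 days.
Aug 17, 2109 → Aug 17, 2110: 365 days.
Aug 17, 2110 → Aug 17, 2111: 365 days.
Aug 17, 2111 → Aug 17, 2112: 366 days (Feb 29, 2112 is in that span).
Aug 17, 2112 → Aug 17, 2113: 365 days.
Aug 17, 2113 → Aug 17, 2114: 365 days.
Aug 17, 2114 → Aug 17, 2115: 365 days.
Aug 17, 2115 → Aug 17, 2116: 366 days (Feb 29, 2116 is in that span).
Aug 17, 2116 → Sep 17, 2116: 31 days (August has 31).
Sep 17, 2116 → Oct 17, 2116: 30 days (September has 30).
Oct 17, 2116 → Nov 17, 2116: 31 days (October has 31).
Nov 17, 2116 → Dec 17, 2116: 30 days (November has 30).
Dec 17, 2116 → Jan 17, 2117: 31 days (December has 31).
Jan 17, 2117 → Feb 17, 2117: 31 days (January has 31).
Feb 17, 2117 → Mar 17, 2117: 28 days (February has 28).
Mar 17, 2117 → Apr 17, 2117: 31 days (March has 31).
Apr 17, 2117 → May 17, 2117: 30 days (April has 30).
May 17, 2117 → Jun 17, 2117: 31 days (May has 31).
Jun 17, 2117 → Jul 8, 2117: 21 days.
Total: 4343 days.

4343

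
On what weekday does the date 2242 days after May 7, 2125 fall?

Wednesday

May 7, 2125 is a Monday.
2242 mod 7 = 2, so 2242 days after a Monday is Monday + 2 = Wednesday.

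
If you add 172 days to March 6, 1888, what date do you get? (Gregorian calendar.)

Mar has 31 days: +26 → Apr 1, 1888 (146 left).
Apr has 30 days: +30 → May 1, 1888 (116 left).
May has 31 days: +31 → Jun 1, 1888 (85 left).
Jun has 30 days: +30 → Jul 1, 1888 (55 left).
Jul has 31 days: +31 → Aug 1, 1888 (24 left).
+24 → Aug 25, 1888.

August 25, 1888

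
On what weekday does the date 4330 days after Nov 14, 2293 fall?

Nov 14, 2293 is a Tuesday.
4330 mod 7 = 4, so 4330 days after a Tuesday is Tuesday + 4 = Saturday.

Saturday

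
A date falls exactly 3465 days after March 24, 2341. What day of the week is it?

Mar 24, 2341 is a Monday.
3465 mod 7 = 0, so 3465 days after a Monday is Monday + 0 = Monday.

Monday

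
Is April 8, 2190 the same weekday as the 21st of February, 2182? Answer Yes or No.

Yes

From Feb 21, 2182 to Apr 8, 2190 is 2968 days.
2968 mod 7 = 0, so they are the same weekday.
(Feb 21, 2182 is a Thursday; Apr 8, 2190 is a Thursday.)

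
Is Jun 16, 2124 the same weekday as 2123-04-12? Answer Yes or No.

From Apr 12, 2123 to Jun 16, 2124 is 431 days.
431 mod 7 = 4, so they are different weekdays.
(Apr 12, 2123 is a Monday; Jun 16, 2124 is a Friday.)

No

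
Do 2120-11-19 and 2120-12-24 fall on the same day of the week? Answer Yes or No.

From Nov 19, 2120 to Dec 24, 2120 is 35 days.
35 mod 7 = 0, so they are the same weekday.
(Nov 19, 2120 is a Tuesday; Dec 24, 2120 is a Tuesday.)

Yes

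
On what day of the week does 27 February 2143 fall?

Wednesday

Doomsday rule: the anchor day for the 2100s is Sunday. For year 43: 43÷12 = 3 r 7, and 7÷4 = 1, so 3+7+1 = 11.
Sunday + 11 ≡ Thursday — that's 2143's doomsday.
In February the doomsday date is Feb 28 (2143 is not a leap year).
Feb 27 is 1 day before Feb 28; 1 mod 7 = 1, so Thursday − 1 = Wednesday.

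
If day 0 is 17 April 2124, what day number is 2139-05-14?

5505

Apr 17, 2124 → Apr 17, 2125: 365 days.
Apr 17, 2125 → Apr 17, 2126: 365 days.
Apr 17, 2126 → Apr 17, 2127: 365 days.
Apr 17, 2127 → Apr 17, 2128: 366 days (Feb 29, 2128 is in that span).
Apr 17, 2128 → Apr 17, 2129: 365 days.
Apr 17, 2129 → Apr 17, 2130: 365 days.
Apr 17, 2130 → Apr 17, 2131: 365 days.
Apr 17, 2131 → Apr 17, 2132: 366 days (Feb 29, 2132 is in that span).
Apr 17, 2132 → Apr 17, 2133: 365 days.
Apr 17, 2133 → Apr 17, 2134: 365 days.
Apr 17, 2134 → Apr 17, 2135: 365 days.
Apr 17, 2135 → Apr 17, 2136: 366 days (Feb 29, 2136 is in that span).
Apr 17, 2136 → Apr 17, 2137: 365 days.
Apr 17, 2137 → Apr 17, 2138: 365 days.
Apr 17, 2138 → May 17, 2138: 30 days (April has 30).
May 17, 2138 → Jun 17, 2138: 31 days (May has 31).
Jun 17, 2138 → Jul 17, 2138: 30 days (June has 30).
Jul 17, 2138 → Aug 17, 2138: 31 days (July has 31).
Aug 17, 2138 → Sep 17, 2138: 31 days (August has 31).
Sep 17, 2138 → Oct 17, 2138: 30 days (September has 30).
Oct 17, 2138 → Nov 17, 2138: 31 days (October has 31).
Nov 17, 2138 → Dec 17, 2138: 30 days (November has 30).
Dec 17, 2138 → Jan 17, 2139: 31 days (December has 31).
Jan 17, 2139 → Feb 17, 2139: 31 days (January has 31).
Feb 17, 2139 → Mar 17, 2139: 28 days (February has 28).
Mar 17, 2139 → Apr 17, 2139: 31 days (March has 31).
Apr 17, 2139 → May 14, 2139: 27 days.
Total: 5505 days.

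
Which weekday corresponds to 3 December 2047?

Doomsday rule: the anchor day for the 2000s is Tuesday. For year 47: 47÷12 = 3 r 11, and 11÷4 = 2, so 3+11+2 = 16.
Tuesday + 16 ≡ Thursday — that's 2047's doomsday.
In December the doomsday date is Dec 12.
Dec 3 is 9 days before Dec 12; 9 mod 7 = 2, so Thursday − 2 = Tuesday.

Tuesday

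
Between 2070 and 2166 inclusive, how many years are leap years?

23

Multiples of 4 in [2070,2166]: 24.
Of those, multiples of 100: 1 (not leap unless ÷400).
Multiples of 400: 0.
Leap years = 24 − 1 + 0 = 23.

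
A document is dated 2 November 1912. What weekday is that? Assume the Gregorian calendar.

January 1, 1912 is a Monday.
Jan 1, 1912 → Feb 1, 1912: 31 days (January has 31).
Feb 1, 1912 → Mar 1, 1912: 29 days (February has 29).
Mar 1, 1912 → Apr 1, 1912: 31 days (March has 31).
Apr 1, 1912 → May 1, 1912: 30 days (April has 30).
May 1, 1912 → Jun 1, 1912: 31 days (May has 31).
Jun 1, 1912 → Jul 1, 1912: 30 days (June has 30).
Jul 1, 1912 → Aug 1, 1912: 31 days (July has 31).
Aug 1, 1912 → Sep 1, 1912: 31 days (August has 31).
Sep 1, 1912 → Oct 1, 1912: 30 days (September has 30).
Oct 1, 1912 → Nov 1, 1912: 31 days (October has 31).
Nov 1, 1912 → Nov 2, 1912: 1 days.
Total: 306 days.
306 mod 7 = 5, so Monday + 5 = Saturday.

Saturday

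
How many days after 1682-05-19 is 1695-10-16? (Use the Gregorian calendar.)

4898

May 19, 1682 → May 19, 1683: 365 days.
May 19, 1683 → May 19, 1684: 366 days (Feb 29, 1684 is in that span).
May 19, 1684 → May 19, 1685: 365 days.
May 19, 1685 → May 19, 1686: 365 days.
May 19, 1686 → May 19, 1687: 365 days.
May 19, 1687 → May 19, 1688: 366 days (Feb 29, 1688 is in that span).
May 19, 1688 → May 19, 1689: 365 days.
May 19, 1689 → May 19, 1690: 365 days.
May 19, 1690 → May 19, 1691: 365 days.
May 19, 1691 → May 19, 1692: 366 days (Feb 29, 1692 is in that span).
May 19, 1692 → May 19, 1693: 365 days.
May 19, 1693 → May 19, 1694: 365 days.
May 19, 1694 → May 19, 1695: 365 days.
May 19, 1695 → Jun 19, 1695: 31 days (May has 31).
Jun 19, 1695 → Jul 19, 1695: 30 days (June has 30).
Jul 19, 1695 → Aug 19, 1695: 31 days (July has 31).
Aug 19, 1695 → Sep 19, 1695: 31 days (August has 31).
Sep 19, 1695 → Oct 16, 1695: 27 days.
Total: 4898 days.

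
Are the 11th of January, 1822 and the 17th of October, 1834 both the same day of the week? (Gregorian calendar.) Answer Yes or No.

Yes

From Jan 11, 1822 to Oct 17, 1834 is 4662 days.
4662 mod 7 = 0, so they are the same weekday.
(Jan 11, 1822 is a Friday; Oct 17, 1834 is a Friday.)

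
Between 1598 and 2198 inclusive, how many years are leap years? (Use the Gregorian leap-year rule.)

146

Multiples of 4 in [1598,2198]: 150.
Of those, multiples of 100: 6 (not leap unless ÷400).
Multiples of 400: 2.
Leap years = 150 − 6 + 2 = 146.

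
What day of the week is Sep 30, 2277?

Sunday

Doomsday rule: the anchor day for the 2200s is Friday. For year 77: 77÷12 = 6 r 5, and 5÷4 = 1, so 6+5+1 = 12.
Friday + 12 ≡ Wednesday — that's 2277's doomsday.
In September the doomsday date is Sep 5.
Sep 30 is 25 days after Sep 5; 25 mod 7 = 4, so Wednesday + 4 = Sunday.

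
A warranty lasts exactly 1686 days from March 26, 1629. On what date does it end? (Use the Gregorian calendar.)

November 6, 1633

+365 (one year) → Mar 26, 1630 (1321 left).
+365 (one year) → Mar 26, 1631 (956 left).
+366 (one year; includes Feb 29, 1632) → Mar 26, 1632 (590 left).
+365 (one year) → Mar 26, 1633 (225 left).
Mar has 31 days: +6 → Apr 1, 1633 (219 left).
Apr has 30 days: +30 → May 1, 1633 (189 left).
May has 31 days: +31 → Jun 1, 1633 (158 left).
Jun has 30 days: +30 → Jul 1, 1633 (128 left).
Jul has 31 days: +31 → Aug 1, 1633 (97 left).
Aug has 31 days: +31 → Sep 1, 1633 (66 left).
Sep has 30 days: +30 → Oct 1, 1633 (36 left).
Oct has 31 days: +31 → Nov 1, 1633 (5 left).
+5 → Nov 6, 1633.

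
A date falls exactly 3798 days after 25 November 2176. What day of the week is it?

Friday

Nov 25, 2176 is a Monday.
3798 mod 7 = 4, so 3798 days after a Monday is Monday + 4 = Friday.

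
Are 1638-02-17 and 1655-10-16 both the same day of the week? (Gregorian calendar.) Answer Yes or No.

From Feb 17, 1638 to Oct 16, 1655 is 6450 days.
6450 mod 7 = 3, so they are different weekdays.
(Feb 17, 1638 is a Wednesday; Oct 16, 1655 is a Saturday.)

No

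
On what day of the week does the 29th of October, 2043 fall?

January 1, 2043 is a Thursday.
Jan 1, 2043 → Feb 1, 2043: 31 days (January has 31).
Feb 1, 2043 → Mar 1, 2043: 28 days (February has 28).
Mar 1, 2043 → Apr 1, 2043: 31 days (March has 31).
Apr 1, 2043 → May 1, 2043: 30 days (April has 30).
May 1, 2043 → Jun 1, 2043: 31 days (May has 31).
Jun 1, 2043 → Jul 1, 2043: 30 days (June has 30).
Jul 1, 2043 → Aug 1, 2043: 31 days (July has 31).
Aug 1, 2043 → Sep 1, 2043: 31 days (August has 31).
Sep 1, 2043 → Oct 1, 2043: 30 days (September has 30).
Oct 1, 2043 → Oct 29, 2043: 28 days.
Total: 301 days.
301 mod 7 = 0, so Thursday + 0 = Thursday.

Thursday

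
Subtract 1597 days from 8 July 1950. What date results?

−365 (one year) → Jul 8, 1949 (1232 left).
−365 (one year) → Jul 8, 1948 (867 left).
−366 (one year; includes Feb 29, 1948) → Jul 8, 1947 (501 left).
−365 (one year) → Jul 8, 1946 (136 left).
−8 → Jun 30, 1946 (end of Jun, 30 days; 128 left).
−30 → May 31, 1946 (end of May, 31 days; 98 left).
−31 → Apr 30, 1946 (end of Apr, 30 days; 67 left).
−30 → Mar 31, 1946 (end of Mar, 31 days; 37 left).
−31 → Feb 28, 1946 (end of Feb, 28 days; 6 left).
−6 → Feb 22, 1946.

February 22, 1946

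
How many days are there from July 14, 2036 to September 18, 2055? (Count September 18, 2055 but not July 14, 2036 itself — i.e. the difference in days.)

Jul 14, 2036 → Jul 14, 2037: 365 days.
Jul 14, 2037 → Jul 14, 2038: 365 days.
Jul 14, 2038 → Jul 14, 2039: 365 days.
Jul 14, 2039 → Jul 14, 2040: 366 days (Feb 29, 2040 is in that span).
Jul 14, 2040 → Jul 14, 2041: 365 days.
Jul 14, 2041 → Jul 14, 2042: 365 days.
Jul 14, 2042 → Jul 14, 2043: 365 days.
Jul 14, 2043 → Jul 14, 2044: 366 days (Feb 29, 2044 is in that span).
Jul 14, 2044 → Jul 14, 2045: 365 days.
Jul 14, 2045 → Jul 14, 2046: 365 days.
Jul 14, 2046 → Jul 14, 2047: 365 days.
Jul 14, 2047 → Jul 14, 2048: 366 days (Feb 29, 2048 is in that span).
Jul 14, 2048 → Jul 14, 2049: 365 days.
Jul 14, 2049 → Jul 14, 2050: 365 days.
Jul 14, 2050 → Jul 14, 2051: 365 days.
Jul 14, 2051 → Jul 14, 2052: 366 days (Feb 29, 2052 is in that span).
Jul 14, 2052 → Jul 14, 2053: 365 days.
Jul 14, 2053 → Jul 14, 2054: 365 days.
Jul 14, 2054 → Jul 14, 2055: 365 days.
Jul 14, 2055 → Aug 14, 2055: 31 days (July has 31).
Aug 14, 2055 → Sep 14, 2055: 31 days (August has 31).
Sep 14, 2055 → Sep 18, 2055: 4 days.
Total: 7005 days.

7005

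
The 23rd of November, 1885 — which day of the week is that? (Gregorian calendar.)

Monday

Doomsday rule: the anchor day for the 1800s is Friday. For year 85: 85÷12 = 7 r 1, and 1÷4 = 0, so 7+1+0 = 8.
Friday + 8 ≡ Saturday — that's 1885's doomsday.
In November the doomsday date is Nov 7.
Nov 23 is 16 days after Nov 7; 16 mod 7 = 2, so Saturday + 2 = Monday.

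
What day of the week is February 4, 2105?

January 1, 2105 is a Thursday.
Jan 1, 2105 → Feb 1, 2105: 31 days (January has 31).
Feb 1, 2105 → Feb 4, 2105: 3 days.
Total: 34 days.
34 mod 7 = 6, so Thursday + 6 = Wednesday.

Wednesday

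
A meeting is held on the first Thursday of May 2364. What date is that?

May 1, 2364 is a Friday.
The first Thursday is therefore May 7 (6 days later).

May 7, 2364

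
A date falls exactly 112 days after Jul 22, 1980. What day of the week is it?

First find the weekday of Jul 22, 1980. Doomsday rule: the anchor day for the 1900s is Wednesday. For year 80: 80÷12 = 6 r 8, and 8÷4 = 2, so 6+8+2 = 16.
Wednesday + 16 ≡ Friday — that's 1980's doomsday.
In July the doomsday date is Jul 11.
Jul 22 is 11 days after Jul 11; 11 mod 7 = 4, so Friday + 4 = Tuesday.
112 mod 7 = 0, so 112 days after a Tuesday is Tuesday + 0 = Tuesday.

Tuesday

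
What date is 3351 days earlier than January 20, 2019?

November 17, 2009

−365 (one year) → Jan 20, 2018 (2986 left).
−365 (one year) → Jan 20, 2017 (2621 left).
−366 (one year; includes Feb 29, 2016) → Jan 20, 2016 (2255 left).
−365 (one year) → Jan 20, 2015 (1890 left).
−365 (one year) → Jan 20, 2014 (1525 left).
−365 (one year) → Jan 20, 2013 (1160 left).
−366 (one year; includes Feb 29, 2012) → Jan 20, 2012 (794 left).
−365 (one year) → Jan 20, 2011 (429 left).
−365 (one year) → Jan 20, 2010 (64 left).
−20 → Dec 31, 2009 (end of Dec, 31 days; 44 left).
−31 → Nov 30, 2009 (end of Nov, 30 days; 13 left).
−13 → Nov 17, 2009.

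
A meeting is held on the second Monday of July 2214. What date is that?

July 11, 2214

July 1, 2214 is a Friday.
The first Monday is therefore July 4 (3 days later).
The second Monday is 4 + 1×7 = July 11.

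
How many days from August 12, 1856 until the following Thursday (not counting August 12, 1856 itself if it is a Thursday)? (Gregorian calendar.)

2

Aug 12, 1856 is a Tuesday.
From Tuesday to the next Thursday is 2 days.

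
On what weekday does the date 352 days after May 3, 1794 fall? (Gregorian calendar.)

First find the weekday of May 3, 1794. Doomsday rule: the anchor day for the 1700s is Sunday. For year 94: 94÷12 = 7 r 10, and 10÷4 = 2, so 7+10+2 = 19.
Sunday + 19 ≡ Friday — that's 1794's doomsday.
In May the doomsday date is May 9.
May 3 is 6 days before May 9; 6 mod 7 = 6, so Friday − 6 = Saturday.
352 mod 7 = 2, so 352 days after a Saturday is Saturday + 2 = Monday.

Monday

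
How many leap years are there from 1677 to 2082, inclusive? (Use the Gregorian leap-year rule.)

Multiples of 4 in [1677,2082]: 101.
Of those, multiples of 100: 4 (not leap unless ÷400).
Multiples of 400: 1.
Leap years = 101 − 4 + 1 = 98.

98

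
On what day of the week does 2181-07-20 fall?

Friday

Doomsday rule: the anchor day for the 2100s is Sunday. For year 81: 81÷12 = 6 r 9, and 9÷4 = 2, so 6+9+2 = 17.
Sunday + 17 ≡ Wednesday — that's 2181's doomsday.
In July the doomsday date is Jul 11.
Jul 20 is 9 days after Jul 11; 9 mod 7 = 2, so Wednesday + 2 = Friday.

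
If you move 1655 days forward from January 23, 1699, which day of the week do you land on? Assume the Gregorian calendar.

Monday

Jan 23, 1699 is a Friday.
1655 mod 7 = 3, so 1655 days after a Friday is Friday + 3 = Monday.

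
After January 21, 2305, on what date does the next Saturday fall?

Jan 21, 2305 is a Saturday.
From Saturday to the next Saturday is 7 days.
Jan 21, 2305 + 7 = Jan 28, 2305.

January 28, 2305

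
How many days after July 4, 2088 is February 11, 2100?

Jul 4, 2088 → Jul 4, 2089: 365 days.
Jul 4, 2089 → Jul 4, 2090: 365 days.
Jul 4, 2090 → Jul 4, 2091: 365 days.
Jul 4, 2091 → Jul 4, 2092: 366 days (Feb 29, 2092 is in that span).
Jul 4, 2092 → Jul 4, 2093: 365 days.
Jul 4, 2093 → Jul 4, 2094: 365 days.
Jul 4, 2094 → Jul 4, 2095: 365 days.
Jul 4, 2095 → Jul 4, 2096: 366 days (Feb 29, 2096 is in that span).
Jul 4, 2096 → Jul 4, 2097: 365 days.
Jul 4, 2097 → Jul 4, 2098: 365 days.
Jul 4, 2098 → Jul 4, 2099: 365 days.
Jul 4, 2099 → Aug 4, 2099: 31 days (July has 31).
Aug 4, 2099 → Sep 4, 2099: 31 days (August has 31).
Sep 4, 2099 → Oct 4, 2099: 30 days (September has 30).
Oct 4, 2099 → Nov 4, 2099: 31 days (October has 31).
Nov 4, 2099 → Dec 4, 2099: 30 days (November has 30).
Dec 4, 2099 → Jan 4, 2100: 31 days (December has 31).
Jan 4, 2100 → Feb 4, 2100: 31 days (January has 31).
Feb 4, 2100 → Feb 11, 2100: 7 days.
Total: 4239 days.

4239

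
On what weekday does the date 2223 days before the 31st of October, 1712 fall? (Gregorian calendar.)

Thursday

Oct 31, 1712 is a Monday.
2223 mod 7 = 4, so 2223 days before a Monday is Monday − 4 = Thursday.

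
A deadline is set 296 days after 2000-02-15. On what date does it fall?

Feb has 29 days: +15 → Mar 1, 2000 (281 left).
Mar has 31 days: +31 → Apr 1, 2000 (250 left).
Apr has 30 days: +30 → May 1, 2000 (220 left).
May has 31 days: +31 → Jun 1, 2000 (189 left).
Jun has 30 days: +30 → Jul 1, 2000 (159 left).
Jul has 31 days: +31 → Aug 1, 2000 (128 left).
Aug has 31 days: +31 → Sep 1, 2000 (97 left).
Sep has 30 days: +30 → Oct 1, 2000 (67 left).
Oct has 31 days: +31 → Nov 1, 2000 (36 left).
Nov has 30 days: +30 → Dec 1, 2000 (6 left).
+6 → Dec 7, 2000.

December 7, 2000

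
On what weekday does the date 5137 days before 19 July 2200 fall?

Jul 19, 2200 is a Saturday.
5137 mod 7 = 6, so 5137 days before a Saturday is Saturday − 6 = Sunday.

Sunday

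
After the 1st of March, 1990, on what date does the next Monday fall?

March 5, 1990

Mar 1, 1990 is a Thursday.
From Thursday to the next Monday is 4 days.
Mar 1, 1990 + 4 = Mar 5, 1990.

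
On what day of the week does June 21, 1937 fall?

Doomsday rule: the anchor day for the 1900s is Wednesday. For year 37: 37÷12 = 3 r 1, and 1÷4 = 0, so 3+1+0 = 4.
Wednesday + 4 ≡ Sunday — that's 1937's doomsday.
In June the doomsday date is Jun 6.
Jun 21 is 15 days after Jun 6; 15 mod 7 = 1, so Sunday + 1 = Monday.

Monday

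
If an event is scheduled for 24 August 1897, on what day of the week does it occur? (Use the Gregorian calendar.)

Tuesday

Doomsday rule: the anchor day for the 1800s is Friday. For year 97: 97÷12 = 8 r 1, and 1÷4 = 0, so 8+1+0 = 9.
Friday + 9 ≡ Sunday — that's 1897's doomsday.
In August the doomsday date is Aug 8.
Aug 24 is 16 days after Aug 8; 16 mod 7 = 2, so Sunday + 2 = Tuesday.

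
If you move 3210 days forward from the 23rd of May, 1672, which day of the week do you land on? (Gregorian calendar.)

First find the weekday of May 23, 1672. Doomsday rule: the anchor day for the 1600s is Tuesday. For year 72: 72÷12 = 6 r 0, and 0÷4 = 0, so 6+0+0 = 6.
Tuesday + 6 ≡ Monday — that's 1672's doomsday.
In May the doomsday date is May 9.
May 23 is 14 days after May 9; 14 mod 7 = 0, so Monday + 0 = Monday.
3210 mod 7 = 4, so 3210 days after a Monday is Monday + 4 = Friday.

Friday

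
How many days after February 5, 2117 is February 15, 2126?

Feb 5, 2117 → Feb 5, 2118: 365 days.
Feb 5, 2118 → Feb 5, 2119: 365 days.
Feb 5, 2119 → Feb 5, 2120: 365 days.
Feb 5, 2120 → Feb 5, 2121: 366 days (Feb 29, 2120 is in that span).
Feb 5, 2121 → Feb 5, 2122: 365 days.
Feb 5, 2122 → Feb 5, 2123: 365 days.
Feb 5, 2123 → Feb 5, 2124: 365 days.
Feb 5, 2124 → Feb 5, 2125: 366 days (Feb 29, 2124 is in that span).
Feb 5, 2125 → Mar 5, 2125: 28 days (February has 28).
Mar 5, 2125 → Apr 5, 2125: 31 days (March has 31).
Apr 5, 2125 → May 5, 2125: 30 days (April has 30).
May 5, 2125 → Jun 5, 2125: 31 days (May has 31).
Jun 5, 2125 → Jul 5, 2125: 30 days (June has 30).
Jul 5, 2125 → Aug 5, 2125: 31 days (July has 31).
Aug 5, 2125 → Sep 5, 2125: 31 days (August has 31).
Sep 5, 2125 → Oct 5, 2125: 30 days (September has 30).
Oct 5, 2125 → Nov 5, 2125: 31 days (October has 31).
Nov 5, 2125 → Dec 5, 2125: 30 days (November has 30).
Dec 5, 2125 → Jan 5, 2126: 31 days (December has 31).
Jan 5, 2126 → Feb 5, 2126: 31 days (January has 31).
Feb 5, 2126 → Feb 15, 2126: 10 days.
Total: 3297 days.

3297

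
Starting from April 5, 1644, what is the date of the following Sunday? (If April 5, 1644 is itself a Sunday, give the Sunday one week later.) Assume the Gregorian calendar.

Apr 5, 1644 is a Tuesday.
From Tuesday to the next Sunday is 5 days.
Apr 5, 1644 + 5 = Apr 10, 1644.

April 10, 1644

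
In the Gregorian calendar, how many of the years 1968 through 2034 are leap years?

Multiples of 4 in [1968,2034]: 17.
Of those, multiples of 100: 1 (not leap unless ÷400).
Multiples of 400: 1.
Leap years = 17 − 1 + 1 = 17.

17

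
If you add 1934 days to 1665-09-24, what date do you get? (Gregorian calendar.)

+365 (one year) → Sep 24, 1666 (1569 left).
+365 (one year) → Sep 24, 1667 (1204 left).
+366 (one year; includes Feb 29, 1668) → Sep 24, 1668 (838 left).
+365 (one year) → Sep 24, 1669 (473 left).
+365 (one year) → Sep 24, 1670 (108 left).
Sep has 30 days: +7 → Oct 1, 1670 (101 left).
Oct has 31 days: +31 → Nov 1, 1670 (70 left).
Nov has 30 days: +30 → Dec 1, 1670 (40 left).
Dec has 31 days: +31 → Jan 1, 1671 (9 left).
+9 → Jan 10, 1671.

January 10, 1671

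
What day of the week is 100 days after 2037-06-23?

First find the weekday of Jun 23, 2037. Doomsday rule: the anchor day for the 2000s is Tuesday. For year 37: 37÷12 = 3 r 1, and 1÷4 = 0, so 3+1+0 = 4.
Tuesday + 4 ≡ Saturday — that's 2037's doomsday.
In June the doomsday date is Jun 6.
Jun 23 is 17 days after Jun 6; 17 mod 7 = 3, so Saturday + 3 = Tuesday.
100 mod 7 = 2, so 100 days after a Tuesday is Tuesday + 2 = Thursday.

Thursday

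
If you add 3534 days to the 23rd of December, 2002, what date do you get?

+365 (one year) → Dec 23, 2003 (3169 left).
+366 (one year; includes Feb 29, 2004) → Dec 23, 2004 (2803 left).
+365 (one year) → Dec 23, 2005 (2438 left).
+365 (one year) → Dec 23, 2006 (2073 left).
+365 (one year) → Dec 23, 2007 (1708 left).
+366 (one year; includes Feb 29, 2008) → Dec 23, 2008 (1342 left).
+365 (one year) → Dec 23, 2009 (977 left).
+365 (one year) → Dec 23, 2010 (612 left).
+365 (one year) → Dec 23, 2011 (247 left).
Dec has 31 days: +9 → Jan 1, 2012 (238 left).
Jan has 31 days: +31 → Feb 1, 2012 (207 left).
Feb has 29 days: +29 → Mar 1, 2012 (178 left).
Mar has 31 days: +31 → Apr 1, 2012 (147 left).
Apr has 30 days: +30 → May 1, 2012 (117 left).
May has 31 days: +31 → Jun 1, 2012 (86 left).
Jun has 30 days: +30 → Jul 1, 2012 (56 left).
Jul has 31 days: +31 → Aug 1, 2012 (25 left).
+25 → Aug 26, 2012.

August 26, 2012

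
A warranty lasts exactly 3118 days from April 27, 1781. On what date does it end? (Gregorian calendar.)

November 9, 1789

+365 (one year) → Apr 27, 1782 (2753 left).
+365 (one year) → Apr 27, 1783 (2388 left).
+366 (one year; includes Feb 29, 1784) → Apr 27, 1784 (2022 left).
+365 (one year) → Apr 27, 1785 (1657 left).
+365 (one year) → Apr 27, 1786 (1292 left).
+365 (one year) → Apr 27, 1787 (927 left).
+366 (one year; includes Feb 29, 1788) → Apr 27, 1788 (561 left).
+365 (one year) → Apr 27, 1789 (196 left).
Apr has 30 days: +4 → May 1, 1789 (192 left).
May has 31 days: +31 → Jun 1, 1789 (161 left).
Jun has 30 days: +30 → Jul 1, 1789 (131 left).
Jul has 31 days: +31 → Aug 1, 1789 (100 left).
Aug has 31 days: +31 → Sep 1, 1789 (69 left).
Sep has 30 days: +30 → Oct 1, 1789 (39 left).
Oct has 31 days: +31 → Nov 1, 1789 (8 left).
+8 → Nov 9, 1789.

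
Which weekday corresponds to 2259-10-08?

Doomsday rule: the anchor day for the 2200s is Friday. For year 59: 59÷12 = 4 r 11, and 11÷4 = 2, so 4+11+2 = 17.
Friday + 17 ≡ Monday — that's 2259's doomsday.
In October the doomsday date is Oct 10.
Oct 8 is 2 days before Oct 10; 2 mod 7 = 2, so Monday − 2 = Saturday.

Saturday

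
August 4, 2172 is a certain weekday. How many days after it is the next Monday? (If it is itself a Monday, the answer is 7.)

6

Aug 4, 2172 is a Tuesday.
From Tuesday to the next Monday is 6 days.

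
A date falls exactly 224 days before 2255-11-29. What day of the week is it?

Thursday

First find the weekday of Nov 29, 2255. Doomsday rule: the anchor day for the 2200s is Friday. For year 55: 55÷12 = 4 r 7, and 7÷4 = 1, so 4+7+1 = 12.
Friday + 12 ≡ Wednesday — that's 2255's doomsday.
In November the doomsday date is Nov 7.
Nov 29 is 22 days after Nov 7; 22 mod 7 = 1, so Wednesday + 1 = Thursday.
224 mod 7 = 0, so 224 days before a Thursday is Thursday − 0 = Thursday.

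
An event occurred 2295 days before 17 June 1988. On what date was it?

March 6, 1982

−366 (one year; includes Feb 29, 1988) → Jun 17, 1987 (1929 left).
−365 (one year) → Jun 17, 1986 (1564 left).
−365 (one year) → Jun 17, 1985 (1199 left).
−365 (one year) → Jun 17, 1984 (834 left).
−366 (one year; includes Feb 29, 1984) → Jun 17, 1983 (468 left).
−365 (one year) → Jun 17, 1982 (103 left).
−17 → May 31, 1982 (end of May, 31 days; 86 left).
−31 → Apr 30, 1982 (end of Apr, 30 days; 55 left).
−30 → Mar 31, 1982 (end of Mar, 31 days; 25 left).
−25 → Mar 6, 1982.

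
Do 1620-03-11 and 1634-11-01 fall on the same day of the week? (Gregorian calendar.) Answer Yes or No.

Yes

From Mar 11, 1620 to Nov 1, 1634 is 5348 days.
5348 mod 7 = 0, so they are the same weekday.
(Mar 11, 1620 is a Wednesday; Nov 1, 1634 is a Wednesday.)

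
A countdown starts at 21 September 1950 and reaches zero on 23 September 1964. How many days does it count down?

Sep 21, 1950 → Sep 21, 1951: 365 days.
Sep 21, 1951 → Sep 21, 1952: 366 days (Feb 29, 1952 is in that span).
Sep 21, 1952 → Sep 21, 1953: 365 days.
Sep 21, 1953 → Sep 21, 1954: 365 days.
Sep 21, 1954 → Sep 21, 1955: 365 days.
Sep 21, 1955 → Sep 21, 1956: 366 days (Feb 29, 1956 is in that span).
Sep 21, 1956 → Sep 21, 1957: 365 days.
Sep 21, 1957 → Sep 21, 1958: 365 days.
Sep 21, 1958 → Sep 21, 1959: 365 days.
Sep 21, 1959 → Sep 21, 1960: 366 days (Feb 29, 1960 is in that span).
Sep 21, 1960 → Sep 21, 1961: 365 days.
Sep 21, 1961 → Sep 21, 1962: 365 days.
Sep 21, 1962 → Sep 21, 1963: 365 days.
Sep 21, 1963 → Oct 21, 1963: 30 days (September has 30).
Oct 21, 1963 → Nov 21, 1963: 31 days (October has 31).
Nov 21, 1963 → Dec 21, 1963: 30 days (November has 30).
Dec 21, 1963 → Jan 21, 1964: 31 days (December has 31).
Jan 21, 1964 → Feb 21, 1964: 31 days (January has 31).
Feb 21, 1964 → Mar 21, 1964: 29 days (February has 29).
Mar 21, 1964 → Apr 21, 1964: 31 days (March has 31).
Apr 21, 1964 → May 21, 1964: 30 days (April has 30).
May 21, 1964 → Jun 21, 1964: 31 days (May has 31).
Jun 21, 1964 → Jul 21, 1964: 30 days (June has 30).
Jul 21, 1964 → Aug 21, 1964: 31 days (July has 31).
Aug 21, 1964 → Sep 21, 1964: 31 days (August has 31).
Sep 21, 1964 → Sep 23, 1964: 2 days.
Total: 5116 days.

5116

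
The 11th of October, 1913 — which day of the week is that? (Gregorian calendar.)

Saturday

Doomsday rule: the anchor day for the 1900s is Wednesday. For year 13: 13÷12 = 1 r 1, and 1÷4 = 0, so 1+1+0 = 2.
Wednesday + 2 ≡ Friday — that's 1913's doomsday.
In October the doomsday date is Oct 10.
Oct 11 is 1 day after Oct 10; 1 mod 7 = 1, so Friday + 1 = Saturday.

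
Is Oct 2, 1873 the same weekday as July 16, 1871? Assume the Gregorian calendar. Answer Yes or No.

No

From Jul 16, 1871 to Oct 2, 1873 is 809 days.
809 mod 7 = 4, so they are different weekdays.
(Jul 16, 1871 is a Sunday; Oct 2, 1873 is a Thursday.)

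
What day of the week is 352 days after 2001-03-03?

Mar 3, 2001 is a Saturday.
352 mod 7 = 2, so 352 days after a Saturday is Saturday + 2 = Monday.

Monday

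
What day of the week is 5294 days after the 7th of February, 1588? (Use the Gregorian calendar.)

Tuesday

First find the weekday of Feb 7, 1588. Doomsday rule: the anchor day for the 1500s is Wednesday. For year 88: 88÷12 = 7 r 4, and 4÷4 = 1, so 7+4+1 = 12.
Wednesday + 12 ≡ Monday — that's 1588's doomsday.
In February the doomsday date is Feb 29 (1588 is a leap year (divisible by 4)).
Feb 7 is 22 days before Feb 29; 22 mod 7 = 1, so Monday − 1 = Sunday.
5294 mod 7 = 2, so 5294 days after a Sunday is Sunday + 2 = Tuesday.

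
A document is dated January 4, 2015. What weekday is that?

Doomsday rule: the anchor day for the 2000s is Tuesday. For year 15: 15÷12 = 1 r 3, and 3÷4 = 0, so 1+3+0 = 4.
Tuesday + 4 ≡ Saturday — that's 2015's doomsday.
In January the doomsday date is Jan 3 (2015 is not a leap year).
Jan 4 is 1 day after Jan 3; 1 mod 7 = 1, so Saturday + 1 = Sunday.

Sunday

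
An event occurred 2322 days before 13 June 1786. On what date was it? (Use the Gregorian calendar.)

−365 (one year) → Jun 13, 1785 (1957 left).
−365 (one year) → Jun 13, 1784 (1592 left).
−366 (one year; includes Feb 29, 1784) → Jun 13, 1783 (1226 left).
−365 (one year) → Jun 13, 1782 (861 left).
−365 (one year) → Jun 13, 1781 (496 left).
−365 (one year) → Jun 13, 1780 (131 left).
−13 → May 31, 1780 (end of May, 31 days; 118 left).
−31 → Apr 30, 1780 (end of Apr, 30 days; 87 left).
−30 → Mar 31, 1780 (end of Mar, 31 days; 57 left).
−31 → Feb 29, 1780 (end of Feb, 29 days; 26 left).
−26 → Feb 3, 1780.

February 3, 1780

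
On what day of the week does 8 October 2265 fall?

Sunday

Doomsday rule: the anchor day for the 2200s is Friday. For year 65: 65÷12 = 5 r 5, and 5÷4 = 1, so 5+5+1 = 11.
Friday + 11 ≡ Tuesday — that's 2265's doomsday.
In October the doomsday date is Oct 10.
Oct 8 is 2 days before Oct 10; 2 mod 7 = 2, so Tuesday − 2 = Sunday.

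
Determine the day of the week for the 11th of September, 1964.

Doomsday rule: the anchor day for the 1900s is Wednesday. For year 64: 64÷12 = 5 r 4, and 4÷4 = 1, so 5+4+1 = 10.
Wednesday + 10 ≡ Saturday — that's 1964's doomsday.
In September the doomsday date is Sep 5.
Sep 11 is 6 days after Sep 5; 6 mod 7 = 6, so Saturday + 6 = Friday.

Friday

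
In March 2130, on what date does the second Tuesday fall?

March 14, 2130

March 1, 2130 is a Wednesday.
The first Tuesday is therefore March 7 (6 days later).
The second Tuesday is 7 + 1×7 = March 14.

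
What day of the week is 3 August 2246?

Monday

Doomsday rule: the anchor day for the 2200s is Friday. For year 46: 46÷12 = 3 r 10, and 10÷4 = 2, so 3+10+2 = 15.
Friday + 15 ≡ Saturday — that's 2246's doomsday.
In August the doomsday date is Aug 8.
Aug 3 is 5 days before Aug 8; 5 mod 7 = 5, so Saturday − 5 = Monday.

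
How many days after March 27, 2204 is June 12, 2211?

2633

Mar 27, 2204 → Mar 27, 2205: 365 days.
Mar 27, 2205 → Mar 27, 2206: 365 days.
Mar 27, 2206 → Mar 27, 2207: 365 days.
Mar 27, 2207 → Mar 27, 2208: 366 days (Feb 29, 2208 is in that span).
Mar 27, 2208 → Mar 27, 2209: 365 days.
Mar 27, 2209 → Mar 27, 2210: 365 days.
Mar 27, 2210 → Mar 27, 2211: 365 days.
Mar 27, 2211 → Apr 27, 2211: 31 days (March has 31).
Apr 27, 2211 → May 27, 2211: 30 days (April has 30).
May 27, 2211 → Jun 12, 2211: 16 days.
Total: 2633 days.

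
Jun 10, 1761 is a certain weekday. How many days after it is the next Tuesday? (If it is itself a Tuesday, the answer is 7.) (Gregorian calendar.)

6

Jun 10, 1761 is a Wednesday.
From Wednesday to the next Tuesday is 6 days.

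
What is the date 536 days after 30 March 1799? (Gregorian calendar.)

+365 (one year) → Mar 30, 1800 (171 left).
Mar has 31 days: +2 → Apr 1, 1800 (169 left).
Apr has 30 days: +30 → May 1, 1800 (139 left).
May has 31 days: +31 → Jun 1, 1800 (108 left).
Jun has 30 days: +30 → Jul 1, 1800 (78 left).
Jul has 31 days: +31 → Aug 1, 1800 (47 left).
Aug has 31 days: +31 → Sep 1, 1800 (16 left).
+16 → Sep 17, 1800.

September 17, 1800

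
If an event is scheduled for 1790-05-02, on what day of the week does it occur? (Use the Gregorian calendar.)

Sunday

Doomsday rule: the anchor day for the 1700s is Sunday. For year 90: 90÷12 = 7 r 6, and 6÷4 = 1, so 7+6+1 = 14.
Sunday + 14 ≡ Sunday — that's 1790's doomsday.
In May the doomsday date is May 9.
May 2 is 7 days before May 9; 7 mod 7 = 0, so Sunday − 0 = Sunday.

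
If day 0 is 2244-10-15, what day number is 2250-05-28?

Oct 15, 2244 → Oct 15, 2245: 365 days.
Oct 15, 2245 → Oct 15, 2246: 365 days.
Oct 15, 2246 → Oct 15, 2247: 365 days.
Oct 15, 2247 → Oct 15, 2248: 366 days (Feb 29, 2248 is in that span).
Oct 15, 2248 → Oct 15, 2249: 365 days.
Oct 15, 2249 → Nov 15, 2249: 31 days (October has 31).
Nov 15, 2249 → Dec 15, 2249: 30 days (November has 30).
Dec 15, 2249 → Jan 15, 2250: 31 days (December has 31).
Jan 15, 2250 → Feb 15, 2250: 31 days (January has 31).
Feb 15, 2250 → Mar 15, 2250: 28 days (February has 28).
Mar 15, 2250 → Apr 15, 2250: 31 days (March has 31).
Apr 15, 2250 → May 15, 2250: 30 days (April has 30).
May 15, 2250 → May 28, 2250: 13 days.
Total: 2051 days.

2051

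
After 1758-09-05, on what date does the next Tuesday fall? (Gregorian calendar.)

September 12, 1758

Sep 5, 1758 is a Tuesday.
From Tuesday to the next Tuesday is 7 days.
Sep 5, 1758 + 7 = Sep 12, 1758.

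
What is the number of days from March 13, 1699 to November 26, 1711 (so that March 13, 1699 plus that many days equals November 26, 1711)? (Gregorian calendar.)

4640

Mar 13, 1699 → Mar 13, 1700: 365 days.
Mar 13, 1700 → Mar 13, 1701: 365 days.
Mar 13, 1701 → Mar 13, 1702: 365 days.
Mar 13, 1702 → Mar 13, 1703: 365 days.
Mar 13, 1703 → Mar 13, 1704: 366 days (Feb 29, 1704 is in that span).
Mar 13, 1704 → Mar 13, 1705: 365 days.
Mar 13, 1705 → Mar 13, 1706: 365 days.
Mar 13, 1706 → Mar 13, 1707: 365 days.
Mar 13, 1707 → Mar 13, 1708: 366 days (Feb 29, 1708 is in that span).
Mar 13, 1708 → Mar 13, 1709: 365 days.
Mar 13, 1709 → Mar 13, 1710: 365 days.
Mar 13, 1710 → Mar 13, 1711: 365 days.
Mar 13, 1711 → Apr 13, 1711: 31 days (March has 31).
Apr 13, 1711 → May 13, 1711: 30 days (April has 30).
May 13, 1711 → Jun 13, 1711: 31 days (May has 31).
Jun 13, 1711 → Jul 13, 1711: 30 days (June has 30).
Jul 13, 1711 → Aug 13, 1711: 31 days (July has 31).
Aug 13, 1711 → Sep 13, 1711: 31 days (August has 31).
Sep 13, 1711 → Oct 13, 1711: 30 days (September has 30).
Oct 13, 1711 → Nov 13, 1711: 31 days (October has 31).
Nov 13, 1711 → Nov 26, 1711: 13 days.
Total: 4640 days.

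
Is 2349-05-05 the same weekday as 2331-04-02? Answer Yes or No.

From Apr 2, 2331 to May 5, 2349 is 6608 days.
6608 mod 7 = 0, so they are the same weekday.
(Apr 2, 2331 is a Thursday; May 5, 2349 is a Thursday.)

Yes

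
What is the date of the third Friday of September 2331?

September 18, 2331

September 1, 2331 is a Tuesday.
The first Friday is therefore September 4 (3 days later).
The third Friday is 4 + 2×7 = September 18.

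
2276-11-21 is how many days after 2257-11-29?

Nov 29, 2257 → Nov 29, 2258: 365 days.
Nov 29, 2258 → Nov 29, 2259: 365 days.
Nov 29, 2259 → Nov 29, 2260: 366 days (Feb 29, 2260 is in that span).
Nov 29, 2260 → Nov 29, 2261: 365 days.
Nov 29, 2261 → Nov 29, 2262: 365 days.
Nov 29, 2262 → Nov 29, 2263: 365 days.
Nov 29, 2263 → Nov 29, 2264: 366 days (Feb 29, 2264 is in that span).
Nov 29, 2264 → Nov 29, 2265: 365 days.
Nov 29, 2265 → Nov 29, 2266: 365 days.
Nov 29, 2266 → Nov 29, 2267: 365 days.
Nov 29, 2267 → Nov 29, 2268: 366 days (Feb 29, 2268 is in that span).
Nov 29, 2268 → Nov 29, 2269: 365 days.
Nov 29, 2269 → Nov 29, 2270: 365 days.
Nov 29, 2270 → Nov 29, 2271: 365 days.
Nov 29, 2271 → Nov 29, 2272: 366 days (Feb 29, 2272 is in that span).
Nov 29, 2272 → Nov 29, 2273: 365 days.
Nov 29, 2273 → Nov 29, 2274: 365 days.
Nov 29, 2274 → Nov 29, 2275: 365 days.
Nov 29, 2275 → Dec 29, 2275: 30 days (November has 30).
Dec 29, 2275 → Jan 29, 2276: 31 days (December has 31).
Jan 29, 2276 → Feb 29, 2276: 31 days (January has 31).
Feb 29, 2276 → Mar 29, 2276: 29 days (February has 29).
Mar 29, 2276 → Apr 29, 2276: 31 days (March has 31).
Apr 29, 2276 → May 29, 2276: 30 days (April has 30).
May 29, 2276 → Jun 29, 2276: 31 days (May has 31).
Jun 29, 2276 → Jul 29, 2276: 30 days (June has 30).
Jul 29, 2276 → Aug 29, 2276: 31 days (July has 31).
Aug 29, 2276 → Sep 29, 2276: 31 days (August has 31).
Sep 29, 2276 → Oct 29, 2276: 30 days (September has 30).
Oct 29, 2276 → Nov 21, 2276: 23 days.
Total: 6932 days.

6932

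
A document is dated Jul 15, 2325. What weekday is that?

Doomsday rule: the anchor day for the 2300s is Wednesday. For year 25: 25÷12 = 2 r 1, and 1÷4 = 0, so 2+1+0 = 3.
Wednesday + 3 ≡ Saturday — that's 2325's doomsday.
In July the doomsday date is Jul 11.
Jul 15 is 4 days after Jul 11; 4 mod 7 = 4, so Saturday + 4 = Wednesday.

Wednesday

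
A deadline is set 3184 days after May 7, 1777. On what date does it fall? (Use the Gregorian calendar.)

+365 (one year) → May 7, 1778 (2819 left).
+365 (one year) → May 7, 1779 (2454 left).
+366 (one year; includes Feb 29, 1780) → May 7, 1780 (2088 left).
+365 (one year) → May 7, 1781 (1723 left).
+365 (one year) → May 7, 1782 (1358 left).
+365 (one year) → May 7, 1783 (993 left).
+366 (one year; includes Feb 29, 1784) → May 7, 1784 (627 left).
+365 (one year) → May 7, 1785 (262 left).
May has 31 days: +25 → Jun 1, 1785 (237 left).
Jun has 30 days: +30 → Jul 1, 1785 (207 left).
Jul has 31 days: +31 → Aug 1, 1785 (176 left).
Aug has 31 days: +31 → Sep 1, 1785 (145 left).
Sep has 30 days: +30 → Oct 1, 1785 (115 left).
Oct has 31 days: +31 → Nov 1, 1785 (84 left).
Nov has 30 days: +30 → Dec 1, 1785 (54 left).
Dec has 31 days: +31 → Jan 1, 1786 (23 left).
+23 → Jan 24, 1786.

January 24, 1786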